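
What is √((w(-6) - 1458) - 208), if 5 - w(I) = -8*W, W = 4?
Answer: 3*I*√181 ≈ 40.361*I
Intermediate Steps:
w(I) = 37 (w(I) = 5 - (-8)*4 = 5 - 1*(-32) = 5 + 32 = 37)
√((w(-6) - 1458) - 208) = √((37 - 1458) - 208) = √(-1421 - 208) = √(-1629) = 3*I*√181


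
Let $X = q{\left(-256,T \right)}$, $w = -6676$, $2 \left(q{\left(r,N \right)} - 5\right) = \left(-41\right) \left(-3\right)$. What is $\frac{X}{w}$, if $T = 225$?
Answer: $- \frac{133}{13352} \approx -0.0099611$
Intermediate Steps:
$q{\left(r,N \right)} = \frac{133}{2}$ ($q{\left(r,N \right)} = 5 + \frac{\left(-41\right) \left(-3\right)}{2} = 5 + \frac{1}{2} \cdot 123 = 5 + \frac{123}{2} = \frac{133}{2}$)
$X = \frac{133}{2} \approx 66.5$
$\frac{X}{w} = \frac{133}{2 \left(-6676\right)} = \frac{133}{2} \left(- \frac{1}{6676}\right) = - \frac{133}{13352}$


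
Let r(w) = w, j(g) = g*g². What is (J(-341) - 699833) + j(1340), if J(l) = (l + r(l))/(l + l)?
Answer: 2405404168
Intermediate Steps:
j(g) = g³
J(l) = 1 (J(l) = (l + l)/(l + l) = (2*l)/((2*l)) = (2*l)*(1/(2*l)) = 1)
(J(-341) - 699833) + j(1340) = (1 - 699833) + 1340³ = -699832 + 2406104000 = 2405404168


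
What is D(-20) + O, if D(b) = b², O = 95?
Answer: 495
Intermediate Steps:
D(-20) + O = (-20)² + 95 = 400 + 95 = 495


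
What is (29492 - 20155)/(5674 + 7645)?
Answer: 9337/13319 ≈ 0.70103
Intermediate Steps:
(29492 - 20155)/(5674 + 7645) = 9337/13319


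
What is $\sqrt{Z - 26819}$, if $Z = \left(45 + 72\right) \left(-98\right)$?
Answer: $i \sqrt{38285} \approx 195.67 i$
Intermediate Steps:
$Z = -11466$ ($Z = 117 \left(-98\right) = -11466$)
$\sqrt{Z - 26819} = \sqrt{-11466 - 26819} = \sqrt{-38285} = i \sqrt{38285}$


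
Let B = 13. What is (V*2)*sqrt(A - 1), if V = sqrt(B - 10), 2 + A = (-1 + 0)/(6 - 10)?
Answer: I*sqrt(33) ≈ 5.7446*I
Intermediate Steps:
A = -7/4 (A = -2 + (-1 + 0)/(6 - 10) = -2 - 1/(-4) = -2 - 1*(-1/4) = -2 + 1/4 = -7/4 ≈ -1.7500)
V = sqrt(3) (V = sqrt(13 - 10) = sqrt(3) ≈ 1.7320)
(V*2)*sqrt(A - 1) = (sqrt(3)*2)*sqrt(-7/4 - 1) = (2*sqrt(3))*sqrt(-11/4) = (2*sqrt(3))*(I*sqrt(11)/2) = I*sqrt(33)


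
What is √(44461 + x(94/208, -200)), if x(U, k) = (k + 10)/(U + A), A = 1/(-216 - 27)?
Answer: √5639979242869/11317 ≈ 209.85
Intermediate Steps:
A = -1/243 (A = 1/(-243) = -1/243 ≈ -0.0041152)
x(U, k) = (10 + k)/(-1/243 + U) (x(U, k) = (k + 10)/(U - 1/243) = (10 + k)/(-1/243 + U))
√(44461 + x(94/208, -200)) = √(44461 + 243*(10 - 200)/(-1 + 243*(94/208))) = √(44461 + 243*(-190)/(-1 + 243*(94*(1/208)))) = √(44461 + 243*(-190)/(-1 + 243*(47/104))) = √(44461 + 243*(-190)/(-1 + 11421/104)) = √(44461 + 243*(-190)/(11317/104)) = √(44461 + 243*(104/11317)*(-190)) = √(44461 - 4801680/11317) = √(498363457/11317) = √5639979242869/11317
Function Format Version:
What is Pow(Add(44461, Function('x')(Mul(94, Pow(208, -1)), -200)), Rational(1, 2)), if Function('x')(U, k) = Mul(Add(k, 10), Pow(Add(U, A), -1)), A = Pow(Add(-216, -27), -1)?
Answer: Mul(Rational(1, 11317), Pow(5639979242869, Rational(1, 2))) ≈ 209.85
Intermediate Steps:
A = Rational(-1, 243) (A = Pow(-243, -1) = Rational(-1, 243) ≈ -0.0041152)
Function('x')(U, k) = Mul(Pow(Add(Rational(-1, 243), U), -1), Add(10, k)) (Function('x')(U, k) = Mul(Add(k, 10), Pow(Add(U, Rational(-1, 243)), -1)) = Mul(Add(10, k), Pow(Add(Rational(-1, 243), U), -1)) = Mul(Pow(Add(Rational(-1, 243), U), -1), Add(10, k)))
Pow(Add(44461, Function('x')(Mul(94, Pow(208, -1)), -200)), Rational(1, 2)) = Pow(Add(44461, Mul(243, Pow(Add(-1, Mul(243, Mul(94, Pow(208, -1)))), -1), Add(10, -200))), Rational(1, 2)) = Pow(Add(44461, Mul(243, Pow(Add(-1, Mul(243, Mul(94, Rational(1, 208)))), -1), -190)), Rational(1, 2)) = Pow(Add(44461, Mul(243, Pow(Add(-1, Mul(243, Rational(47, 104))), -1), -190)), Rational(1, 2)) = Pow(Add(44461, Mul(243, Pow(Add(-1, Rational(11421, 104)), -1), -190)), Rational(1, 2)) = Pow(Add(44461, Mul(243, Pow(Rational(11317, 104), -1), -190)), Rational(1, 2)) = Pow(Add(44461, Mul(243, Rational(104, 11317), -190)), Rational(1, 2)) = Pow(Add(44461, Rational(-4801680, 11317)), Rational(1, 2)) = Pow(Rational(498363457, 11317), Rational(1, 2)) = Mul(Rational(1, 11317), Pow(5639979242869, Rational(1, 2)))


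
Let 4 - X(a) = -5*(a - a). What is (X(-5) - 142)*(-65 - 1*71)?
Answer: 18768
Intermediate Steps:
X(a) = 4 (X(a) = 4 - (-5)*(a - a) = 4 - (-5)*0 = 4 - 1*0 = 4 + 0 = 4)
(X(-5) - 142)*(-65 - 1*71) = (4 - 142)*(-65 - 1*71) = -138*(-65 - 71) = -138*(-136) = 18768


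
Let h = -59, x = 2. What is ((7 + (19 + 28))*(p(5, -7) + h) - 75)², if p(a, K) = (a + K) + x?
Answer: 10634121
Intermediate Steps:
p(a, K) = 2 + K + a (p(a, K) = (a + K) + 2 = (K + a) + 2 = 2 + K + a)
((7 + (19 + 28))*(p(5, -7) + h) - 75)² = ((7 + (19 + 28))*((2 - 7 + 5) - 59) - 75)² = ((7 + 47)*(0 - 59) - 75)² = (54*(-59) - 75)² = (-3186 - 75)² = (-3261)² = 10634121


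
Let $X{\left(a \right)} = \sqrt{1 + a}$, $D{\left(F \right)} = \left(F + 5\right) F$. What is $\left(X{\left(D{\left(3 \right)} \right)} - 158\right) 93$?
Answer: $-14229$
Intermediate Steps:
$D{\left(F \right)} = F \left(5 + F\right)$ ($D{\left(F \right)} = \left(5 + F\right) F = F \left(5 + F\right)$)
$\left(X{\left(D{\left(3 \right)} \right)} - 158\right) 93 = \left(\sqrt{1 + 3 \left(5 + 3\right)} - 158\right) 93 = \left(\sqrt{1 + 3 \cdot 8} - 158\right) 93 = \left(\sqrt{1 + 24} - 158\right) 93 = \left(\sqrt{25} - 158\right) 93 = \left(5 - 158\right) 93 = \left(-153\right) 93 = -14229$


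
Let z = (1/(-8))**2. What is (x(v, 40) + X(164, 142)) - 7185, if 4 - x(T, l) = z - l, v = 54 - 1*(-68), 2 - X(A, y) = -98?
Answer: -450625/64 ≈ -7041.0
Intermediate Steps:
X(A, y) = 100 (X(A, y) = 2 - 1*(-98) = 2 + 98 = 100)
v = 122 (v = 54 + 68 = 122)
z = 1/64 (z = (-1/8)**2 = 1/64 ≈ 0.015625)
x(T, l) = 255/64 + l (x(T, l) = 4 - (1/64 - l) = 4 + (-1/64 + l) = 255/64 + l)
(x(v, 40) + X(164, 142)) - 7185 = ((255/64 + 40) + 100) - 7185 = (2815/64 + 100) - 7185 = 9215/64 - 7185 = -450625/64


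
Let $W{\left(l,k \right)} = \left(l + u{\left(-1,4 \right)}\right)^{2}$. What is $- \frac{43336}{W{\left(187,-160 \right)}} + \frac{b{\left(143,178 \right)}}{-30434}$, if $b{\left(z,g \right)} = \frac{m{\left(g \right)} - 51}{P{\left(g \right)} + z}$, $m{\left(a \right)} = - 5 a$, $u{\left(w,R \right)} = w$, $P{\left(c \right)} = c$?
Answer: $- \frac{35277536389}{28164932262} \approx -1.2525$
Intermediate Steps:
$W{\left(l,k \right)} = \left(-1 + l\right)^{2}$ ($W{\left(l,k \right)} = \left(l - 1\right)^{2} = \left(-1 + l\right)^{2}$)
$b{\left(z,g \right)} = \frac{-51 - 5 g}{g + z}$ ($b{\left(z,g \right)} = \frac{- 5 g - 51}{g + z} = \frac{-51 - 5 g}{g + z}$)
$- \frac{43336}{W{\left(187,-160 \right)}} + \frac{b{\left(143,178 \right)}}{-30434} = - \frac{43336}{\left(-1 + 187\right)^{2}} + \frac{\frac{1}{178 + 143} \left(-51 - 890\right)}{-30434} = - \frac{43336}{186^{2}} + \frac{-51 - 890}{321} \left(- \frac{1}{30434}\right) = - \frac{43336}{34596} + \frac{1}{321} \left(-941\right) \left(- \frac{1}{30434}\right) = \left(-43336\right) \frac{1}{34596} - - \frac{941}{9769314} = - \frac{10834}{8649} + \frac{941}{9769314} = - \frac{35277536389}{28164932262}$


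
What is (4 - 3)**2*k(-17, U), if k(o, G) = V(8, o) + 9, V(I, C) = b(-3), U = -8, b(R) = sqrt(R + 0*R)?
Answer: 9 + I*sqrt(3) ≈ 9.0 + 1.732*I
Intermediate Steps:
b(R) = sqrt(R) (b(R) = sqrt(R + 0) = sqrt(R))
V(I, C) = I*sqrt(3) (V(I, C) = sqrt(-3) = I*sqrt(3))
k(o, G) = 9 + I*sqrt(3) (k(o, G) = I*sqrt(3) + 9 = 9 + I*sqrt(3))
(4 - 3)**2*k(-17, U) = (4 - 3)**2*(9 + I*sqrt(3)) = 1**2*(9 + I*sqrt(3)) = 1*(9 + I*sqrt(3)) = 9 + I*sqrt(3)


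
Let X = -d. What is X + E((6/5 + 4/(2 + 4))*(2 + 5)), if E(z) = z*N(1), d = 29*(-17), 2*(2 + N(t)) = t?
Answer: 2367/5 ≈ 473.40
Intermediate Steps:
N(t) = -2 + t/2
d = -493
E(z) = -3*z/2 (E(z) = z*(-2 + (½)*1) = z*(-2 + ½) = z*(-3/2) = -3*z/2)
X = 493 (X = -1*(-493) = 493)
X + E((6/5 + 4/(2 + 4))*(2 + 5)) = 493 - 3*(6/5 + 4/(2 + 4))*(2 + 5)/2 = 493 - 3*(6*(⅕) + 4/6)*7/2 = 493 - 3*(6/5 + 4*(⅙))*7/2 = 493 - 3*(6/5 + ⅔)*7/2 = 493 - 14*7/5 = 493 - 3/2*196/15 = 493 - 98/5 = 2367/5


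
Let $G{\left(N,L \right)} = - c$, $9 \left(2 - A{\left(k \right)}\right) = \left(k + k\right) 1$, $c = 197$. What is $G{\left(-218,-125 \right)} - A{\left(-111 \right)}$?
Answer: $- \frac{671}{3} \approx -223.67$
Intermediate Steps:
$A{\left(k \right)} = 2 - \frac{2 k}{9}$ ($A{\left(k \right)} = 2 - \frac{\left(k + k\right) 1}{9} = 2 - \frac{2 k 1}{9} = 2 - \frac{2 k}{9}$)
$G{\left(N,L \right)} = -197$ ($G{\left(N,L \right)} = \left(-1\right) 197 = -197$)
$G{\left(-218,-125 \right)} - A{\left(-111 \right)} = -197 - \left(2 - - \frac{74}{3}\right) = -197 - \left(2 + \frac{74}{3}\right) = -197 - \frac{80}{3} = - \frac{671}{3}$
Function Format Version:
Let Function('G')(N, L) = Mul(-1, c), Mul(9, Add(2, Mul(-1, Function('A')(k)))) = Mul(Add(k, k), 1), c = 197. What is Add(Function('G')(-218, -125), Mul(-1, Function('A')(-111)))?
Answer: Rational(-671, 3) ≈ -223.67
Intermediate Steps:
Function('A')(k) = Add(2, Mul(Rational(-2, 9), k)) (Function('A')(k) = Add(2, Mul(Rational(-1, 9), Mul(Add(k, k), 1))) = Add(2, Mul(Rational(-1, 9), Mul(Mul(2, k), 1))) = Add(2, Mul(Rational(-1, 9), Mul(2, k))) = Add(2, Mul(Rational(-2, 9), k)))
Function('G')(N, L) = -197 (Function('G')(N, L) = Mul(-1, 197) = -197)
Add(Function('G')(-218, -125), Mul(-1, Function('A')(-111))) = Add(-197, Mul(-1, Add(2, Mul(Rational(-2, 9), -111)))) = Add(-197, Mul(-1, Add(2, Rational(74, 3)))) = Add(-197, Mul(-1, Rational(80, 3))) = Add(-197, Rational(-80, 3)) = Rational(-671, 3)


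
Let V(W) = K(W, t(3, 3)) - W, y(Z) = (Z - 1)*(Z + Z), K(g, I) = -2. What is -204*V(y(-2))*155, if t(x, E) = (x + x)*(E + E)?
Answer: 442680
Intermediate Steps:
t(x, E) = 4*E*x (t(x, E) = (2*x)*(2*E) = 4*E*x)
y(Z) = 2*Z*(-1 + Z) (y(Z) = (-1 + Z)*(2*Z) = 2*Z*(-1 + Z))
V(W) = -2 - W
-204*V(y(-2))*155 = -204*(-2 - 2*(-2)*(-1 - 2))*155 = -204*(-2 - 2*(-2)*(-3))*155 = -204*(-2 - 1*12)*155 = -204*(-2 - 12)*155 = -204*(-14)*155 = 2856*155 = 442680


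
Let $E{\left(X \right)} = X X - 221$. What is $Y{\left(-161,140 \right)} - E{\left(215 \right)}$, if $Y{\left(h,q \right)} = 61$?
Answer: $-45943$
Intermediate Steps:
$E{\left(X \right)} = -221 + X^{2}$ ($E{\left(X \right)} = X^{2} - 221 = -221 + X^{2}$)
$Y{\left(-161,140 \right)} - E{\left(215 \right)} = 61 - \left(-221 + 215^{2}\right) = 61 - \left(-221 + 46225\right) = 61 - 46004 = -45943$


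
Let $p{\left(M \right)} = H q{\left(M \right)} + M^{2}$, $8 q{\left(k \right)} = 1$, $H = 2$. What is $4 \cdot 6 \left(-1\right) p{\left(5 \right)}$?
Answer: $-606$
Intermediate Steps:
$q{\left(k \right)} = \frac{1}{8}$ ($q{\left(k \right)} = \frac{1}{8} \cdot 1 = \frac{1}{8}$)
$p{\left(M \right)} = \frac{1}{4} + M^{2}$ ($p{\left(M \right)} = 2 \cdot \frac{1}{8} + M^{2} = \frac{1}{4} + M^{2}$)
$4 \cdot 6 \left(-1\right) p{\left(5 \right)} = 4 \cdot 6 \left(-1\right) \left(\frac{1}{4} + 5^{2}\right) = 24 \left(-1\right) \left(\frac{1}{4} + 25\right) = \left(-24\right) \frac{101}{4} = -606$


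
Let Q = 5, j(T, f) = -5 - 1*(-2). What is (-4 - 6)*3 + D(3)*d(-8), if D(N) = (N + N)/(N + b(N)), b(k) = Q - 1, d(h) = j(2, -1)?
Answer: -228/7 ≈ -32.571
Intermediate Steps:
j(T, f) = -3 (j(T, f) = -5 + 2 = -3)
d(h) = -3
b(k) = 4 (b(k) = 5 - 1 = 4)
D(N) = 2*N/(4 + N) (D(N) = (N + N)/(N + 4) = (2*N)/(4 + N) = 2*N/(4 + N))
(-4 - 6)*3 + D(3)*d(-8) = (-4 - 6)*3 + (2*3/(4 + 3))*(-3) = -10*3 + (2*3/7)*(-3) = -30 + (2*3*(⅐))*(-3) = -30 + (6/7)*(-3) = -30 - 18/7 = -228/7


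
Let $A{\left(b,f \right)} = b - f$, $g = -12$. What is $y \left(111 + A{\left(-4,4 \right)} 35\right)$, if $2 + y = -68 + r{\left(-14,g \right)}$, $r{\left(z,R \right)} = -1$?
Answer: $11999$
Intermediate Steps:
$y = -71$ ($y = -2 - 69 = -71$)
$y \left(111 + A{\left(-4,4 \right)} 35\right) = - 71 \left(111 + \left(-4 - 4\right) 35\right) = - 71 \left(111 - 280\right) = \left(-71\right) \left(-169\right) = 11999$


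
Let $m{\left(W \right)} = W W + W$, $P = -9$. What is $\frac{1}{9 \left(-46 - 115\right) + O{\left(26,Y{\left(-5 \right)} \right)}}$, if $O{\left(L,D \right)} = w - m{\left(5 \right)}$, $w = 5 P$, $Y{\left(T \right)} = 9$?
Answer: $- \frac{1}{1524} \approx -0.00065617$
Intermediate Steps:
$m{\left(W \right)} = W + W^{2}$ ($m{\left(W \right)} = W^{2} + W = W + W^{2}$)
$w = -45$ ($w = 5 \left(-9\right) = -45$)
$O{\left(L,D \right)} = -75$ ($O{\left(L,D \right)} = -45 - 5 \left(1 + 5\right) = -45 - 5 \cdot 6 = -45 - 30 = -75$)
$\frac{1}{9 \left(-46 - 115\right) + O{\left(26,Y{\left(-5 \right)} \right)}} = \frac{1}{9 \left(-46 - 115\right) - 75} = \frac{1}{9 \left(-161\right) - 75} = \frac{1}{-1449 - 75} = \frac{1}{-1524} = - \frac{1}{1524}$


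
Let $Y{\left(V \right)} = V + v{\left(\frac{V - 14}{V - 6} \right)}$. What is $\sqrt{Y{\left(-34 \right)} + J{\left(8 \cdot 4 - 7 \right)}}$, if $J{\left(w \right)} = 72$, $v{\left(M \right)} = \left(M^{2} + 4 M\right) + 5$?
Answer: $\frac{\sqrt{1231}}{5} \approx 7.0171$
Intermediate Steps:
$v{\left(M \right)} = 5 + M^{2} + 4 M$
$Y{\left(V \right)} = 5 + V + \frac{\left(-14 + V\right)^{2}}{\left(-6 + V\right)^{2}} + \frac{4 \left(-14 + V\right)}{-6 + V}$ ($Y{\left(V \right)} = V + \left(5 + \left(\frac{V - 14}{V - 6}\right)^{2} + 4 \frac{V - 14}{V - 6}\right) = V + \left(5 + \left(\frac{-14 + V}{-6 + V}\right)^{2} + 4 \frac{-14 + V}{-6 + V}\right) = V + \left(5 + \frac{\left(-14 + V\right)^{2}}{\left(-6 + V\right)^{2}} + \frac{4 \left(-14 + V\right)}{-6 + V}\right) = 5 + V + \frac{\left(-14 + V\right)^{2}}{\left(-6 + V\right)^{2}} + \frac{4 \left(-14 + V\right)}{-6 + V}$)
$\sqrt{Y{\left(-34 \right)} + J{\left(8 \cdot 4 - 7 \right)}} = \sqrt{\frac{712 + \left(-34\right)^{3} - -4488 - 2 \left(-34\right)^{2}}{36 + \left(-34\right)^{2} - -408} + 72} = \sqrt{\frac{712 - 39304 + 4488 - 2312}{36 + 1156 + 408} + 72} = \sqrt{\frac{712 - 39304 + 4488 - 2312}{1600} + 72} = \sqrt{\frac{1}{1600} \left(-36416\right) + 72} = \sqrt{- \frac{569}{25} + 72} = \sqrt{\frac{1231}{25}} = \frac{\sqrt{1231}}{5}$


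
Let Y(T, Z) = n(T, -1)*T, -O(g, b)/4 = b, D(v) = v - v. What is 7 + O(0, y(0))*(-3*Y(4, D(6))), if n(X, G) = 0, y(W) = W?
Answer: 7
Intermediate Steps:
D(v) = 0
O(g, b) = -4*b
Y(T, Z) = 0 (Y(T, Z) = 0*T = 0)
7 + O(0, y(0))*(-3*Y(4, D(6))) = 7 + (-4*0)*(-3*0) = 7 + 0*0 = 7 + 0 = 7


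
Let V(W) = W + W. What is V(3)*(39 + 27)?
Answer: 396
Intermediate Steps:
V(W) = 2*W
V(3)*(39 + 27) = (2*3)*(39 + 27) = 6*66 = 396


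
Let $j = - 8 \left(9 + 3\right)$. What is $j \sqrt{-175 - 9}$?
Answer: $- 192 i \sqrt{46} \approx - 1302.2 i$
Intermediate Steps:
$j = -96$ ($j = \left(-8\right) 12 = -96$)
$j \sqrt{-175 - 9} = - 96 \sqrt{-175 - 9} = - 96 \sqrt{-184} = - 96 \cdot 2 i \sqrt{46} = - 192 i \sqrt{46}$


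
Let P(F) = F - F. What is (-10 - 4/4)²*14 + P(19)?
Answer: 1694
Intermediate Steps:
P(F) = 0
(-10 - 4/4)²*14 + P(19) = (-10 - 4/4)²*14 + 0 = (-10 - 4*¼)²*14 + 0 = (-10 - 1)²*14 + 0 = (-11)²*14 + 0 = 121*14 + 0 = 1694 + 0 = 1694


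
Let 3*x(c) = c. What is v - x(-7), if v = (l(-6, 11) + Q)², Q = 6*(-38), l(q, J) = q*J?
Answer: 259315/3 ≈ 86438.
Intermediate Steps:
x(c) = c/3
l(q, J) = J*q
Q = -228
v = 86436 (v = (11*(-6) - 228)² = (-66 - 228)² = (-294)² = 86436)
v - x(-7) = 86436 - (-7)/3 = 86436 - 1*(-7/3) = 86436 + 7/3 = 259315/3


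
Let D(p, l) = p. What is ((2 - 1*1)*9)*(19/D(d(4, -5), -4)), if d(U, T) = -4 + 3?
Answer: -171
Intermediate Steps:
d(U, T) = -1
((2 - 1*1)*9)*(19/D(d(4, -5), -4)) = ((2 - 1*1)*9)*(19/(-1)) = ((2 - 1)*9)*(19*(-1)) = (1*9)*(-19) = 9*(-19) = -171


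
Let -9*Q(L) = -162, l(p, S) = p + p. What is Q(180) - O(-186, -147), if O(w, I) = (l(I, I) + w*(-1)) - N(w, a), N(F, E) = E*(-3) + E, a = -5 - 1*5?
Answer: 146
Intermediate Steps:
l(p, S) = 2*p
a = -10 (a = -5 - 5 = -10)
Q(L) = 18 (Q(L) = -1/9*(-162) = 18)
N(F, E) = -2*E (N(F, E) = -3*E + E = -2*E)
O(w, I) = -20 - w + 2*I (O(w, I) = (2*I + w*(-1)) - (-2)*(-10) = (2*I - w) - 1*20 = (-w + 2*I) - 20 = -20 - w + 2*I)
Q(180) - O(-186, -147) = 18 - (-20 - 1*(-186) + 2*(-147)) = 18 - (-20 + 186 - 294) = 18 - 1*(-128) = 18 + 128 = 146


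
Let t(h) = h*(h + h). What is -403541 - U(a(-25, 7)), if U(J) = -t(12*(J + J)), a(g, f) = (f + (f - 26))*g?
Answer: 103276459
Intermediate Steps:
t(h) = 2*h² (t(h) = h*(2*h) = 2*h²)
a(g, f) = g*(-26 + 2*f) (a(g, f) = (f + (-26 + f))*g = (-26 + 2*f)*g = g*(-26 + 2*f))
U(J) = -1152*J² (U(J) = -2*(12*(J + J))² = -2*(12*(2*J))² = -2*(24*J)² = -2*576*J² = -1152*J²)
-403541 - U(a(-25, 7)) = -403541 - (-1152)*(2*(-25)*(-13 + 7))² = -403541 - (-1152)*(2*(-25)*(-6))² = -403541 - (-1152)*300² = -403541 - (-1152)*90000 = -403541 - 1*(-103680000) = -403541 + 103680000 = 103276459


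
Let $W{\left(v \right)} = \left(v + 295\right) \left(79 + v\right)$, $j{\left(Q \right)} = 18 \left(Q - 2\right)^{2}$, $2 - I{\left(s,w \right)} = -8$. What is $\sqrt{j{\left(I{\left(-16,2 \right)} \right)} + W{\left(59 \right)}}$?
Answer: $6 \sqrt{1389} \approx 223.62$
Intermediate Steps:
$I{\left(s,w \right)} = 10$ ($I{\left(s,w \right)} = 2 - -8 = 2 + 8 = 10$)
$j{\left(Q \right)} = 18 \left(-2 + Q\right)^{2}$
$W{\left(v \right)} = \left(79 + v\right) \left(295 + v\right)$ ($W{\left(v \right)} = \left(295 + v\right) \left(79 + v\right) = \left(79 + v\right) \left(295 + v\right)$)
$\sqrt{j{\left(I{\left(-16,2 \right)} \right)} + W{\left(59 \right)}} = \sqrt{18 \left(-2 + 10\right)^{2} + \left(23305 + 59^{2} + 374 \cdot 59\right)} = \sqrt{18 \cdot 8^{2} + \left(23305 + 3481 + 22066\right)} = \sqrt{18 \cdot 64 + 48852} = \sqrt{1152 + 48852} = \sqrt{50004} = 6 \sqrt{1389}$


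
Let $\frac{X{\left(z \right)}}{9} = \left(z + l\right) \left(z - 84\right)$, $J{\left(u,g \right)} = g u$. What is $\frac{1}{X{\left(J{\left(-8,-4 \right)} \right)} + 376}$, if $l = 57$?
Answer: $- \frac{1}{41276} \approx -2.4227 \cdot 10^{-5}$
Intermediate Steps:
$X{\left(z \right)} = 9 \left(-84 + z\right) \left(57 + z\right)$ ($X{\left(z \right)} = 9 \left(z + 57\right) \left(z - 84\right) = 9 \left(57 + z\right) \left(-84 + z\right) = 9 \left(-84 + z\right) \left(57 + z\right)$)
$\frac{1}{X{\left(J{\left(-8,-4 \right)} \right)} + 376} = \frac{1}{\left(-43092 - 243 \left(\left(-4\right) \left(-8\right)\right) + 9 \left(\left(-4\right) \left(-8\right)\right)^{2}\right) + 376} = \frac{1}{\left(-43092 - 7776 + 9 \cdot 32^{2}\right) + 376} = \frac{1}{\left(-43092 - 7776 + 9 \cdot 1024\right) + 376} = \frac{1}{\left(-43092 - 7776 + 9216\right) + 376} = \frac{1}{-41652 + 376} = \frac{1}{-41276} = - \frac{1}{41276}$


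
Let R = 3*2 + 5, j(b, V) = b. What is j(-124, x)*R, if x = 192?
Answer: -1364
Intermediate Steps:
R = 11 (R = 6 + 5 = 11)
j(-124, x)*R = -124*11 = -1364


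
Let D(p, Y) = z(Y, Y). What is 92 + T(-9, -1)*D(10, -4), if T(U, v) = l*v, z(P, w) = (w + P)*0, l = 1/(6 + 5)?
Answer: 92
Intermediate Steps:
l = 1/11 ≈ 0.090909
z(P, w) = 0 (z(P, w) = (P + w)*0 = 0)
T(U, v) = v/11
D(p, Y) = 0
92 + T(-9, -1)*D(10, -4) = 92 + ((1/11)*(-1))*0 = 92 - 1/11*0 = 92 + 0 = 92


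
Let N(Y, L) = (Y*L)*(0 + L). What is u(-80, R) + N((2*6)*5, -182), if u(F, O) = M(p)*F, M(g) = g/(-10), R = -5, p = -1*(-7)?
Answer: 1987496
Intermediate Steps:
p = 7
N(Y, L) = Y*L**2 (N(Y, L) = (L*Y)*L = Y*L**2)
M(g) = -g/10 (M(g) = g*(-1/10) = -g/10)
u(F, O) = -7*F/10 (u(F, O) = (-1/10*7)*F = -7*F/10)
u(-80, R) + N((2*6)*5, -182) = -7/10*(-80) + ((2*6)*5)*(-182)**2 = 56 + (12*5)*33124 = 56 + 60*33124 = 56 + 1987440 = 1987496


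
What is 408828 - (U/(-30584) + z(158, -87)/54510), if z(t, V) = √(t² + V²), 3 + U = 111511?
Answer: 3125926765/7646 - √32533/54510 ≈ 4.0883e+5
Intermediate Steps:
U = 111508 (U = -3 + 111511 = 111508)
z(t, V) = √(V² + t²)
408828 - (U/(-30584) + z(158, -87)/54510) = 408828 - (111508/(-30584) + √((-87)² + 158²)/54510) = 408828 - (111508*(-1/30584) + √(7569 + 24964)*(1/54510)) = 408828 - (-27877/7646 + √32533*(1/54510)) = 408828 - (-27877/7646 + √32533/54510) = 408828 + (27877/7646 - √32533/54510) = 3125926765/7646 - √32533/54510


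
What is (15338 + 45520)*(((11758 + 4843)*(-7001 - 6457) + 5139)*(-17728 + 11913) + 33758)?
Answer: 79062799867237494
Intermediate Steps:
(15338 + 45520)*(((11758 + 4843)*(-7001 - 6457) + 5139)*(-17728 + 11913) + 33758) = 60858*((16601*(-13458) + 5139)*(-5815) + 33758) = 60858*((-223416258 + 5139)*(-5815) + 33758) = 60858*(-223411119*(-5815) + 33758) = 60858*(1299135656985 + 33758) = 60858*1299135690743 = 79062799867237494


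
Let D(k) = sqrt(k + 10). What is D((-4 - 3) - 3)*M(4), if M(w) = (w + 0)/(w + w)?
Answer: 0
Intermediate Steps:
M(w) = 1/2 (M(w) = w/((2*w)) = w*(1/(2*w)) = 1/2)
D(k) = sqrt(10 + k)
D((-4 - 3) - 3)*M(4) = sqrt(10 + ((-4 - 3) - 3))*(1/2) = sqrt(10 + (-7 - 3))*(1/2) = sqrt(10 - 10)*(1/2) = sqrt(0)*(1/2) = 0*(1/2) = 0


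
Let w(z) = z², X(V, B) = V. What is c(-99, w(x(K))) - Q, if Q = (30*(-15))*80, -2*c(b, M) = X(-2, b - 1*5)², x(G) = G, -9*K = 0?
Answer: 35998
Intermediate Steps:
K = 0 (K = -⅑*0 = 0)
c(b, M) = -2 (c(b, M) = -½*(-2)² = -½*4 = -2)
Q = -36000 (Q = -450*80 = -36000)
c(-99, w(x(K))) - Q = -2 - 1*(-36000) = -2 + 36000 = 35998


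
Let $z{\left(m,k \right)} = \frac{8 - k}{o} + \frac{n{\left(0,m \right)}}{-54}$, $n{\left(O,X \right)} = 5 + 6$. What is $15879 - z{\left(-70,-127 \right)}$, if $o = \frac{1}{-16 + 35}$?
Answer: $\frac{718967}{54} \approx 13314.0$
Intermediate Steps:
$o = \frac{1}{19} \approx 0.052632$
$n{\left(O,X \right)} = 11$
$z{\left(m,k \right)} = \frac{8197}{54} - 19 k$ ($z{\left(m,k \right)} = \left(8 - k\right) \frac{1}{\frac{1}{19}} + \frac{11}{-54} = \left(8 - k\right) 19 + 11 \left(- \frac{1}{54}\right) = \left(152 - 19 k\right) - \frac{11}{54} = \frac{8197}{54} - 19 k$)
$15879 - z{\left(-70,-127 \right)} = 15879 - \left(\frac{8197}{54} - -2413\right) = 15879 - \left(\frac{8197}{54} + 2413\right) = 15879 - \frac{138499}{54} = \frac{718967}{54}$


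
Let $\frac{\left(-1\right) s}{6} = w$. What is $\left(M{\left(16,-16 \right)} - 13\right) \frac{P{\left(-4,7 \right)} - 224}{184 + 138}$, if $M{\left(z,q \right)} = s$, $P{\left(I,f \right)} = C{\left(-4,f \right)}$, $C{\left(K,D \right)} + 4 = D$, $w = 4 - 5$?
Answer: $\frac{221}{46} \approx 4.8043$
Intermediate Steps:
$w = -1$ ($w = 4 - 5 = -1$)
$C{\left(K,D \right)} = -4 + D$
$s = 6$ ($s = \left(-6\right) \left(-1\right) = 6$)
$P{\left(I,f \right)} = -4 + f$
$M{\left(z,q \right)} = 6$
$\left(M{\left(16,-16 \right)} - 13\right) \frac{P{\left(-4,7 \right)} - 224}{184 + 138} = \left(6 - 13\right) \frac{\left(-4 + 7\right) - 224}{184 + 138} = - 7 \frac{3 - 224}{322} = - 7 \left(\left(-221\right) \frac{1}{322}\right) = \left(-7\right) \left(- \frac{221}{322}\right) = \frac{221}{46}$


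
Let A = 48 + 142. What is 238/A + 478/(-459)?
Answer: 9211/43605 ≈ 0.21124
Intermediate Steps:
A = 190
238/A + 478/(-459) = 238/190 + 478/(-459) = 238*(1/190) + 478*(-1/459) = 119/95 - 478/459 = 9211/43605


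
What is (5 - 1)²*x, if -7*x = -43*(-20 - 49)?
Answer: -47472/7 ≈ -6781.7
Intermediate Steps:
x = -2967/7 (x = -(-43)*(-20 - 49)/7 = -(-43)*(-69)/7 = -⅐*2967 = -2967/7 ≈ -423.86)
(5 - 1)²*x = (5 - 1)²*(-2967/7) = 4²*(-2967/7) = 16*(-2967/7) = -47472/7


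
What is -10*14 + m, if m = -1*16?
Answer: -156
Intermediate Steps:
m = -16
-10*14 + m = -10*14 - 16 = -140 - 16 = -156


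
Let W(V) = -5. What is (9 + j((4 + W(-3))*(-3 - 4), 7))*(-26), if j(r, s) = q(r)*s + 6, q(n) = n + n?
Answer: -2938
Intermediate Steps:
q(n) = 2*n
j(r, s) = 6 + 2*r*s (j(r, s) = (2*r)*s + 6 = 2*r*s + 6 = 6 + 2*r*s)
(9 + j((4 + W(-3))*(-3 - 4), 7))*(-26) = (9 + (6 + 2*((4 - 5)*(-3 - 4))*7))*(-26) = (9 + (6 + 2*(-1*(-7))*7))*(-26) = (9 + (6 + 2*7*7))*(-26) = (9 + (6 + 98))*(-26) = (9 + 104)*(-26) = 113*(-26) = -2938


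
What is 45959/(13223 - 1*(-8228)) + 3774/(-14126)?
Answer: 284130380/151508413 ≈ 1.8753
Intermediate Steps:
45959/(13223 - 1*(-8228)) + 3774/(-14126) = 45959/(13223 + 8228) + 3774*(-1/14126) = 45959/21451 - 1887/7063 = 284130380/151508413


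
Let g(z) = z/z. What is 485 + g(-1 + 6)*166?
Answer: 651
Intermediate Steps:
g(z) = 1
485 + g(-1 + 6)*166 = 485 + 1*166 = 485 + 166 = 651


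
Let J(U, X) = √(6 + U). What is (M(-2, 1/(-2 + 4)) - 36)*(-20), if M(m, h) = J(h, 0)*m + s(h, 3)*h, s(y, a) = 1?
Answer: 710 + 20*√26 ≈ 811.98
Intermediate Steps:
M(m, h) = h + m*√(6 + h) (M(m, h) = √(6 + h)*m + 1*h = m*√(6 + h) + h = h + m*√(6 + h))
(M(-2, 1/(-2 + 4)) - 36)*(-20) = ((1/(-2 + 4) - 2*√(6 + 1/(-2 + 4))) - 36)*(-20) = ((1/2 - 2*√(6 + 1/2)) - 36)*(-20) = ((½ - 2*√(6 + ½)) - 36)*(-20) = ((½ - √26) - 36)*(-20) = (-71/2 - √26)*(-20) = 710 + 20*√26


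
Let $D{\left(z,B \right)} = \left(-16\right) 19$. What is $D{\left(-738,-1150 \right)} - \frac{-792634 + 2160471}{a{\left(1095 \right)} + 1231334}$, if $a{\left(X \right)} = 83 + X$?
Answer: $- \frac{376051485}{1232512} \approx -305.11$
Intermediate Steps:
$D{\left(z,B \right)} = -304$
$D{\left(-738,-1150 \right)} - \frac{-792634 + 2160471}{a{\left(1095 \right)} + 1231334} = -304 - \frac{-792634 + 2160471}{\left(83 + 1095\right) + 1231334} = -304 - \frac{1367837}{1178 + 1231334} = -304 - \frac{1367837}{1232512} = - \frac{376051485}{1232512}$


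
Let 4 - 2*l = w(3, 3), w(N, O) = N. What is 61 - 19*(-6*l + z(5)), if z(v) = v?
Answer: 23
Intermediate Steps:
l = ½ (l = 2 - ½*3 = 2 - 3/2 = ½ ≈ 0.50000)
61 - 19*(-6*l + z(5)) = 61 - 19*(-6*½ + 5) = 61 - 19*(-3 + 5) = 61 - 19*2 = 61 - 38 = 23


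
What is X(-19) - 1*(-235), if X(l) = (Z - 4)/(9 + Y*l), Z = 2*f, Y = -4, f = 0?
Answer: 19971/85 ≈ 234.95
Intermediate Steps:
Z = 0 (Z = 2*0 = 0)
X(l) = -4/(9 - 4*l) (X(l) = (0 - 4)/(9 - 4*l) = -4/(9 - 4*l))
X(-19) - 1*(-235) = 4/(-9 + 4*(-19)) - 1*(-235) = 4/(-9 - 76) + 235 = 4/(-85) + 235 = 4*(-1/85) + 235 = -4/85 + 235 = 19971/85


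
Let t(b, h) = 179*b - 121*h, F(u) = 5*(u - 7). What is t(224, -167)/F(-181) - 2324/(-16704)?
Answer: -62819797/981360 ≈ -64.013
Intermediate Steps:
F(u) = -35 + 5*u (F(u) = 5*(-7 + u) = -35 + 5*u)
t(b, h) = -121*h + 179*b
t(224, -167)/F(-181) - 2324/(-16704) = (-121*(-167) + 179*224)/(-35 + 5*(-181)) - 2324/(-16704) = (20207 + 40096)/(-35 - 905) - 2324*(-1/16704) = 60303/(-940) + 581/4176 = 60303*(-1/940) + 581/4176 = -60303/940 + 581/4176 = -62819797/981360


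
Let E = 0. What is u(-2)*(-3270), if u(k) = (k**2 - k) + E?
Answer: -19620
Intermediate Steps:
u(k) = k**2 - k (u(k) = (k**2 - k) + 0 = k**2 - k)
u(-2)*(-3270) = -2*(-1 - 2)*(-3270) = -2*(-3)*(-3270) = 6*(-3270) = -19620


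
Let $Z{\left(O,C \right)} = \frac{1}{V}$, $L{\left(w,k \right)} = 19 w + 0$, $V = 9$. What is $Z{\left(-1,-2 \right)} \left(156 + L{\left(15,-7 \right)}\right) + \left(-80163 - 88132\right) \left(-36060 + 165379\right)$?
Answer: $-21763741056$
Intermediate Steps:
$L{\left(w,k \right)} = 19 w$
$Z{\left(O,C \right)} = \frac{1}{9}$
$Z{\left(-1,-2 \right)} \left(156 + L{\left(15,-7 \right)}\right) + \left(-80163 - 88132\right) \left(-36060 + 165379\right) = \frac{156 + 19 \cdot 15}{9} + \left(-80163 - 88132\right) \left(-36060 + 165379\right) = \frac{156 + 285}{9} - 21763741105 = \frac{1}{9} \cdot 441 - 21763741105 = 49 - 21763741105 = -21763741056$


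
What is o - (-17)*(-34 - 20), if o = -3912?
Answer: -4830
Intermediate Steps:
o - (-17)*(-34 - 20) = -3912 - (-17)*(-34 - 20) = -3912 - (-17)*(-54) = -3912 - 1*918 = -3912 - 918 = -4830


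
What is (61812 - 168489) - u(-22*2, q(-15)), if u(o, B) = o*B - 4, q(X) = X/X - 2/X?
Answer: -1599347/15 ≈ -1.0662e+5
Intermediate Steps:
q(X) = 1 - 2/X
u(o, B) = -4 + B*o (u(o, B) = B*o - 4 = -4 + B*o)
(61812 - 168489) - u(-22*2, q(-15)) = (61812 - 168489) - (-4 + ((-2 - 15)/(-15))*(-22*2)) = -106677 - (-4 - 1/15*(-17)*(-44)) = -106677 - (-4 + (17/15)*(-44)) = -106677 - (-4 - 748/15) = -106677 - 1*(-808/15) = -106677 + 808/15 = -1599347/15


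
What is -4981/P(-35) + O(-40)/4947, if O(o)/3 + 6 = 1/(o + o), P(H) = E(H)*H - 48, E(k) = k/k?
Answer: 657053597/10949360 ≈ 60.008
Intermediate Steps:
E(k) = 1
P(H) = -48 + H (P(H) = 1*H - 48 = H - 48 = -48 + H)
O(o) = -18 + 3/(2*o) (O(o) = -18 + 3/(o + o) = -18 + 3/((2*o)) = -18 + 3*(1/(2*o)) = -18 + 3/(2*o))
-4981/P(-35) + O(-40)/4947 = -4981/(-48 - 35) + (-18 + (3/2)/(-40))/4947 = -4981/(-83) + (-18 + (3/2)*(-1/40))*(1/4947) = -4981*(-1/83) + (-18 - 3/80)*(1/4947) = 4981/83 - 1443/80*1/4947 = 4981/83 - 481/131920 = 657053597/10949360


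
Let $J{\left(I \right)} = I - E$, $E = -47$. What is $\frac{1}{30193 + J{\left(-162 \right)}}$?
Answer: $\frac{1}{30078} \approx 3.3247 \cdot 10^{-5}$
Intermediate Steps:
$J{\left(I \right)} = 47 + I$ ($J{\left(I \right)} = I - -47 = I + 47 = 47 + I$)
$\frac{1}{30193 + J{\left(-162 \right)}} = \frac{1}{30193 + \left(47 - 162\right)} = \frac{1}{30193 - 115} = \frac{1}{30078}$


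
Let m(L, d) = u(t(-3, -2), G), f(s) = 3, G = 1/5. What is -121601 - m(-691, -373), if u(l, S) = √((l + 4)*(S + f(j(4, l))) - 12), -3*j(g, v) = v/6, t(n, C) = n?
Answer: -121601 - 2*I*√55/5 ≈ -1.216e+5 - 2.9665*I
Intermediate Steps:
G = ⅕ ≈ 0.20000
j(g, v) = -v/18 (j(g, v) = -v/(3*6) = -v/18)
u(l, S) = √(-12 + (3 + S)*(4 + l)) (u(l, S) = √((l + 4)*(S + 3) - 12) = √((4 + l)*(3 + S) - 12) = √((3 + S)*(4 + l) - 12) = √(-12 + (3 + S)*(4 + l)))
m(L, d) = 2*I*√55/5 (m(L, d) = √(3*(-3) + 4*(⅕) + (⅕)*(-3)) = √(-9 + ⅘ - ⅗) = √(-44/5) = 2*I*√55/5)
-121601 - m(-691, -373) = -121601 - 2*I*√55/5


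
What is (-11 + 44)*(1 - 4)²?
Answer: 297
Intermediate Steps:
(-11 + 44)*(1 - 4)² = 33*(-3)² = 33*9 = 297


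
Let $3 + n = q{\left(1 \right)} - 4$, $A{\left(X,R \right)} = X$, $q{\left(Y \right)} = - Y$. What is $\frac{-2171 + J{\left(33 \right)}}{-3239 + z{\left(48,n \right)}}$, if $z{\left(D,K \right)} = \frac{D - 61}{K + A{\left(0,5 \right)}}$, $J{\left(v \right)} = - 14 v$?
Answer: $\frac{21064}{25899} \approx 0.81331$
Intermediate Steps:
$n = -8$ ($n = -3 - 5 = -8$)
$z{\left(D,K \right)} = \frac{-61 + D}{K}$ ($z{\left(D,K \right)} = \frac{D - 61}{K + 0} = \frac{-61 + D}{K}$)
$\frac{-2171 + J{\left(33 \right)}}{-3239 + z{\left(48,n \right)}} = \frac{-2171 - 462}{-3239 + \frac{-61 + 48}{-8}} = \frac{-2171 - 462}{-3239 - - \frac{13}{8}} = - \frac{2633}{-3239 + \frac{13}{8}} = - \frac{2633}{- \frac{25899}{8}} = \left(-2633\right) \left(- \frac{8}{25899}\right) = \frac{21064}{25899}$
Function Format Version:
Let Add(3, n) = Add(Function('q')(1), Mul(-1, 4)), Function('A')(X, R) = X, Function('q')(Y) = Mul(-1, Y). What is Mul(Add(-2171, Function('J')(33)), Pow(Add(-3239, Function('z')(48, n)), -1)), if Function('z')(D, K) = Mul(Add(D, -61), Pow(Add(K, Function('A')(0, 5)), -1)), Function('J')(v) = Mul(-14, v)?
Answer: Rational(21064, 25899) ≈ 0.81331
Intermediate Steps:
n = -8 (n = Add(-3, Add(Mul(-1, 1), Mul(-1, 4))) = Add(-3, Add(-1, -4)) = Add(-3, -5) = -8)
Function('z')(D, K) = Mul(Pow(K, -1), Add(-61, D)) (Function('z')(D, K) = Mul(Add(D, -61), Pow(Add(K, 0), -1)) = Mul(Add(-61, D), Pow(K, -1)) = Mul(Pow(K, -1), Add(-61, D)))
Mul(Add(-2171, Function('J')(33)), Pow(Add(-3239, Function('z')(48, n)), -1)) = Mul(Add(-2171, Mul(-14, 33)), Pow(Add(-3239, Mul(Pow(-8, -1), Add(-61, 48))), -1)) = Mul(Add(-2171, -462), Pow(Add(-3239, Mul(Rational(-1, 8), -13)), -1)) = Mul(-2633, Pow(Add(-3239, Rational(13, 8)), -1)) = Mul(-2633, Pow(Rational(-25899, 8), -1)) = Mul(-2633, Rational(-8, 25899)) = Rational(21064, 25899)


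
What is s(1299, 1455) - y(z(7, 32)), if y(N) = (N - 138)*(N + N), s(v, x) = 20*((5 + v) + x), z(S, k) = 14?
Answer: 58652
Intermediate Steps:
s(v, x) = 100 + 20*v + 20*x (s(v, x) = 20*(5 + v + x) = 100 + 20*v + 20*x)
y(N) = 2*N*(-138 + N) (y(N) = (-138 + N)*(2*N) = 2*N*(-138 + N))
s(1299, 1455) - y(z(7, 32)) = (100 + 20*1299 + 20*1455) - 2*14*(-138 + 14) = (100 + 25980 + 29100) - 2*14*(-124) = 55180 - 1*(-3472) = 55180 + 3472 = 58652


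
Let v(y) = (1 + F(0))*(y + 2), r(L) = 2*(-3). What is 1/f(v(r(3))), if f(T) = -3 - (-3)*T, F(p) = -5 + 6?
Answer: -1/27 ≈ -0.037037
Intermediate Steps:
F(p) = 1
r(L) = -6
v(y) = 4 + 2*y (v(y) = (1 + 1)*(y + 2) = 2*(2 + y) = 4 + 2*y)
f(T) = -3 + 3*T
1/f(v(r(3))) = 1/(-3 + 3*(4 + 2*(-6))) = 1/(-3 + 3*(4 - 12)) = 1/(-3 + 3*(-8)) = 1/(-3 - 24) = 1/(-27) = -1/27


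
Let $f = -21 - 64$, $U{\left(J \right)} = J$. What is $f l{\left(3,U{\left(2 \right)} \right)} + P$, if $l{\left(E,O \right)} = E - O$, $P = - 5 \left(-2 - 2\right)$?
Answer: $-65$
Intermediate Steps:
$f = -85$
$P = 20$ ($P = \left(-5\right) \left(-4\right) = 20$)
$f l{\left(3,U{\left(2 \right)} \right)} + P = - 85 \left(3 - 2\right) + 20 = \left(-85\right) 1 + 20 = -85 + 20 = -65$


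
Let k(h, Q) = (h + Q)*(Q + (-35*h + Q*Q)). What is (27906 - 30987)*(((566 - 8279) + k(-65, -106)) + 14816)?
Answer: 7040553312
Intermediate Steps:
k(h, Q) = (Q + h)*(Q + Q**2 - 35*h) (k(h, Q) = (Q + h)*(Q + (-35*h + Q**2)) = (Q + h)*(Q + (Q**2 - 35*h)) = (Q + h)*(Q + Q**2 - 35*h))
(27906 - 30987)*(((566 - 8279) + k(-65, -106)) + 14816) = (27906 - 30987)*(((566 - 8279) + ((-106)**2 + (-106)**3 - 35*(-65)**2 - 65*(-106)**2 - 34*(-106)*(-65))) + 14816) = -3081*((-7713 + (11236 - 1191016 - 35*4225 - 65*11236 - 234260)) + 14816) = -3081*((-7713 + (11236 - 1191016 - 147875 - 730340 - 234260)) + 14816) = -3081*((-7713 - 2292255) + 14816) = -3081*(-2299968 + 14816) = -3081*(-2285152) = 7040553312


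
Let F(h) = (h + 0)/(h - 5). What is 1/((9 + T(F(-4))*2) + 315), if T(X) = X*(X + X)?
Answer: 81/26308 ≈ 0.0030789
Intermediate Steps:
F(h) = h/(-5 + h)
T(X) = 2*X² (T(X) = X*(2*X) = 2*X²)
1/((9 + T(F(-4))*2) + 315) = 1/((9 + (2*(-4/(-5 - 4))²)*2) + 315) = 1/((9 + (2*(-4/(-9))²)*2) + 315) = 1/((9 + (2*(-4*(-⅑))²)*2) + 315) = 1/((9 + (2*(4/9)²)*2) + 315) = 1/((9 + (2*(16/81))*2) + 315) = 1/((9 + (32/81)*2) + 315) = 1/((9 + 64/81) + 315) = 1/(793/81 + 315) = 1/(26308/81) = 81/26308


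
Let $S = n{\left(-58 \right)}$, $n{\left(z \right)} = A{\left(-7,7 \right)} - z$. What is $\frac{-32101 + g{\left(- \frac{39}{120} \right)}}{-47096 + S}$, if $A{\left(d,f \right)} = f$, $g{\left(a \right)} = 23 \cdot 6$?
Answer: $\frac{31963}{47031} \approx 0.67962$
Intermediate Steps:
$g{\left(a \right)} = 138$
$n{\left(z \right)} = 7 - z$
$S = 65$ ($S = 7 - -58 = 7 + 58 = 65$)
$\frac{-32101 + g{\left(- \frac{39}{120} \right)}}{-47096 + S} = \frac{-32101 + 138}{-47096 + 65} = - \frac{31963}{-47031} = \left(-31963\right) \left(- \frac{1}{47031}\right) = \frac{31963}{47031}$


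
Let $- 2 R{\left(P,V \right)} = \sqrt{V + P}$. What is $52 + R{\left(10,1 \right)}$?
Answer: $52 - \frac{\sqrt{11}}{2} \approx 50.342$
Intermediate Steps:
$R{\left(P,V \right)} = - \frac{\sqrt{P + V}}{2}$ ($R{\left(P,V \right)} = - \frac{\sqrt{V + P}}{2} = - \frac{\sqrt{P + V}}{2}$)
$52 + R{\left(10,1 \right)} = 52 - \frac{\sqrt{10 + 1}}{2} = 52 - \frac{\sqrt{11}}{2}$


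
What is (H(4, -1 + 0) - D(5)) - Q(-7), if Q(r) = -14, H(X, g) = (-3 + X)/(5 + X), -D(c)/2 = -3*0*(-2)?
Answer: 127/9 ≈ 14.111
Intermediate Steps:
D(c) = 0 (D(c) = -2*(-3*0)*(-2) = -0*(-2) = -2*0 = 0)
H(X, g) = (-3 + X)/(5 + X)
(H(4, -1 + 0) - D(5)) - Q(-7) = ((-3 + 4)/(5 + 4) - 1*0) - 1*(-14) = (1/9 + 0) + 14 = ((⅑)*1 + 0) + 14 = (⅑ + 0) + 14 = ⅑ + 14 = 127/9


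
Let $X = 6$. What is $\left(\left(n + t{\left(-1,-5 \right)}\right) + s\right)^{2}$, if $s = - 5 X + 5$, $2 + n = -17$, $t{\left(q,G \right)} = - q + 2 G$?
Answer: $2809$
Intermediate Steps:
$n = -19$ ($n = -2 - 17 = -19$)
$s = -25$ ($s = \left(-5\right) 6 + 5 = -30 + 5 = -25$)
$\left(\left(n + t{\left(-1,-5 \right)}\right) + s\right)^{2} = \left(\left(-19 + \left(\left(-1\right) \left(-1\right) + 2 \left(-5\right)\right)\right) - 25\right)^{2} = \left(\left(-19 + \left(1 - 10\right)\right) - 25\right)^{2} = \left(\left(-19 - 9\right) - 25\right)^{2} = \left(-28 - 25\right)^{2} = \left(-53\right)^{2} = 2809$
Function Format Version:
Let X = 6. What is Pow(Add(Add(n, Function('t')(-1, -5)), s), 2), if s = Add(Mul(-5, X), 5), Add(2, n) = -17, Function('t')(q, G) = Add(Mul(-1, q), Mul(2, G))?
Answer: 2809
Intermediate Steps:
n = -19 (n = Add(-2, -17) = -19)
s = -25 (s = Add(Mul(-5, 6), 5) = Add(-30, 5) = -25)
Pow(Add(Add(n, Function('t')(-1, -5)), s), 2) = Pow(Add(Add(-19, Add(Mul(-1, -1), Mul(2, -5))), -25), 2) = Pow(Add(Add(-19, Add(1, -10)), -25), 2) = Pow(Add(Add(-19, -9), -25), 2) = Pow(Add(-28, -25), 2) = Pow(-53, 2) = 2809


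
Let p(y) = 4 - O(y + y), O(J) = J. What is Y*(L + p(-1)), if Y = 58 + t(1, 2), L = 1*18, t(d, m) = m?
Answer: 1440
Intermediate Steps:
p(y) = 4 - 2*y (p(y) = 4 - (y + y) = 4 - 2*y)
L = 18
Y = 60 (Y = 58 + 2 = 60)
Y*(L + p(-1)) = 60*(18 + (4 - 2*(-1))) = 60*(18 + (4 + 2)) = 60*(18 + 6) = 60*24 = 1440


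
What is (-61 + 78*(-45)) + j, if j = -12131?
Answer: -15702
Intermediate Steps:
(-61 + 78*(-45)) + j = (-61 + 78*(-45)) - 12131 = (-61 - 3510) - 12131 = -3571 - 12131 = -15702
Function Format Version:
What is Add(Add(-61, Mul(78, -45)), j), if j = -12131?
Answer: -15702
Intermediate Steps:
Add(Add(-61, Mul(78, -45)), j) = Add(Add(-61, Mul(78, -45)), -12131) = Add(Add(-61, -3510), -12131) = Add(-3571, -12131) = -15702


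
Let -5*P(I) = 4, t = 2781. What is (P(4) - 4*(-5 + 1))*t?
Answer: 211356/5 ≈ 42271.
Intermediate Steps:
P(I) = -⅘ (P(I) = -⅕*4 = -⅘)
(P(4) - 4*(-5 + 1))*t = (-⅘ - 4*(-5 + 1))*2781 = (-⅘ - 4*(-4))*2781 = (-⅘ + 16)*2781 = (76/5)*2781 = 211356/5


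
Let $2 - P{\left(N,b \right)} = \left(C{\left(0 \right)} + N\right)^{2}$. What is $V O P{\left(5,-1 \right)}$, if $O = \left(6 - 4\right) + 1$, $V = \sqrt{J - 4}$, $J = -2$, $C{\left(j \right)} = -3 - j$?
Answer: $- 6 i \sqrt{6} \approx - 14.697 i$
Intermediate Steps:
$P{\left(N,b \right)} = 2 - \left(-3 + N\right)^{2}$ ($P{\left(N,b \right)} = 2 - \left(\left(-3 - 0\right) + N\right)^{2} = 2 - \left(\left(-3 + 0\right) + N\right)^{2} = 2 - \left(-3 + N\right)^{2}$)
$V = i \sqrt{6}$ ($V = \sqrt{-2 - 4} = \sqrt{-6} = i \sqrt{6} \approx 2.4495 i$)
$O = 3$ ($O = 2 + 1 = 3$)
$V O P{\left(5,-1 \right)} = i \sqrt{6} \cdot 3 \left(2 - \left(-3 + 5\right)^{2}\right) = 3 i \sqrt{6} \left(2 - 2^{2}\right) = 3 i \sqrt{6} \left(2 - 4\right) = 3 i \sqrt{6} \left(-2\right) = - 6 i \sqrt{6}$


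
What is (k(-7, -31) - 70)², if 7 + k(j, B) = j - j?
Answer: 5929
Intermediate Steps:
k(j, B) = -7 (k(j, B) = -7 + (j - j) = -7 + 0 = -7)
(k(-7, -31) - 70)² = (-7 - 70)² = (-77)² = 5929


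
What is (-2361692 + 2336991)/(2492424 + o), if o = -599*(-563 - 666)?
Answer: -24701/3228595 ≈ -0.0076507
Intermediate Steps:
o = 736171 (o = -599*(-1229) = 736171)
(-2361692 + 2336991)/(2492424 + o) = (-2361692 + 2336991)/(2492424 + 736171) = -24701/3228595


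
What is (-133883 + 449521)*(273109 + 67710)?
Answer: 107575427522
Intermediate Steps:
(-133883 + 449521)*(273109 + 67710) = 315638*340819 = 107575427522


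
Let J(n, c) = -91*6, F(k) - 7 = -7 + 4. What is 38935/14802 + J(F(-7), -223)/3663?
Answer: 14948557/6024414 ≈ 2.4813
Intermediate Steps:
F(k) = 4 (F(k) = 7 + (-7 + 4) = 7 - 3 = 4)
J(n, c) = -546
38935/14802 + J(F(-7), -223)/3663 = 38935/14802 - 546/3663 = 38935*(1/14802) - 546*1/3663 = 38935/14802 - 182/1221 = 14948557/6024414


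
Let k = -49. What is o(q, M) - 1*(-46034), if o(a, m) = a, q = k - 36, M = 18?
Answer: 45949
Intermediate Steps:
q = -85 (q = -49 - 36 = -85)
o(q, M) - 1*(-46034) = -85 - 1*(-46034) = -85 + 46034 = 45949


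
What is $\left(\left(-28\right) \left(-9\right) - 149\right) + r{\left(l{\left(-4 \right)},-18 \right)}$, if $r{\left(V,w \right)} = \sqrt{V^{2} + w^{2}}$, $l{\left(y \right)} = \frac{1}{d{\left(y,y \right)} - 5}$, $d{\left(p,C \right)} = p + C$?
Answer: $103 + \frac{\sqrt{54757}}{13} \approx 121.0$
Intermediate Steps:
$d{\left(p,C \right)} = C + p$
$l{\left(y \right)} = \frac{1}{-5 + 2 y}$ ($l{\left(y \right)} = \frac{1}{\left(y + y\right) - 5} = \frac{1}{2 y - 5} = \frac{1}{-5 + 2 y}$)
$\left(\left(-28\right) \left(-9\right) - 149\right) + r{\left(l{\left(-4 \right)},-18 \right)} = \left(\left(-28\right) \left(-9\right) - 149\right) + \sqrt{\left(\frac{1}{-5 + 2 \left(-4\right)}\right)^{2} + \left(-18\right)^{2}} = \left(252 - 149\right) + \sqrt{\left(\frac{1}{-5 - 8}\right)^{2} + 324} = 103 + \sqrt{\left(\frac{1}{-13}\right)^{2} + 324} = 103 + \sqrt{\left(- \frac{1}{13}\right)^{2} + 324} = 103 + \sqrt{\frac{1}{169} + 324} = 103 + \sqrt{\frac{54757}{169}} = 103 + \frac{\sqrt{54757}}{13}$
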